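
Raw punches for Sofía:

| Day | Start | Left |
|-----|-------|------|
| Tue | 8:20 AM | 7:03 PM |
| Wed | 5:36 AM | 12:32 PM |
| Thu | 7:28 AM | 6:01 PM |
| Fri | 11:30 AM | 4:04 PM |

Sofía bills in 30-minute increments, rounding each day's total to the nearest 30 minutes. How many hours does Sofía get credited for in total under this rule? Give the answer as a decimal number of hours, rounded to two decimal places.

Tue: 8:20 AM–7:03 PM = 10 h 43 min → rounds to 10 h 30 min
Wed: 5:36 AM–12:32 PM = 6 h 56 min → rounds to 7 h 0 min
Thu: 7:28 AM–6:01 PM = 10 h 33 min → rounds to 10 h 30 min
Fri: 11:30 AM–4:04 PM = 4 h 34 min → rounds to 4 h 30 min
Total credited: 32 h 30 min.

32.50 hours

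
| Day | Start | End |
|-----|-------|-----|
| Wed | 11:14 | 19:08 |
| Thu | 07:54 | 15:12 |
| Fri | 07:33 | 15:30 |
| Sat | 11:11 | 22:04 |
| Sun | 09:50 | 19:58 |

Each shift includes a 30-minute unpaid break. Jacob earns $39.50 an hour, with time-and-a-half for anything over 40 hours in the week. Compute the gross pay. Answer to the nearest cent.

Wed: 11:14–19:08 = 7 h 54 min; less 30 min break → 7 h 24 min
Thu: 07:54–15:12 = 7 h 18 min; less 30 min break → 6 h 48 min
Fri: 07:33–15:30 = 7 h 57 min; less 30 min break → 7 h 27 min
Sat: 11:11–22:04 = 10 h 53 min; less 30 min break → 10 h 23 min
Sun: 09:50–19:58 = 10 h 8 min; less 30 min break → 9 h 38 min
Total worked: 41 h 40 min = 2500 min.
Regular 40 h 0 min = 2400 min at $39.50/h; overtime 1 h 40 min = 100 min at $59.25/h.
Pay = (2400 × $39.50 + 100 × $59.25) ÷ 60 = $1678.75.

$1678.75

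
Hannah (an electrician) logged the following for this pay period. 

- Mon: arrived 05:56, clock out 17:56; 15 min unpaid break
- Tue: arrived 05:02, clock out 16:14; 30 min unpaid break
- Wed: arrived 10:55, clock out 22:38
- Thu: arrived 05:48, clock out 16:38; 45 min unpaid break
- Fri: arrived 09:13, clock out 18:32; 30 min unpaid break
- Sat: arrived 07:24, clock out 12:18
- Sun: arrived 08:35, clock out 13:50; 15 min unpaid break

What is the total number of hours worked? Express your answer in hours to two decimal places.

62.97 hours

Mon: 05:56–17:56 = 12 h 0 min; less 15 min break → 11 h 45 min
Tue: 05:02–16:14 = 11 h 12 min; less 30 min break → 10 h 42 min
Wed: 10:55–22:38 = 11 h 43 min
Thu: 05:48–16:38 = 10 h 50 min; less 45 min break → 10 h 5 min
Fri: 09:13–18:32 = 9 h 19 min; less 30 min break → 8 h 49 min
Sat: 07:24–12:18 = 4 h 54 min
Sun: 08:35–13:50 = 5 h 15 min; less 15 min break → 5 h 0 min
Total: 11 h 45 min + 10 h 42 min + 11 h 43 min + 10 h 5 min + 8 h 49 min + 4 h 54 min + 5 h 0 min = 62 h 58 min.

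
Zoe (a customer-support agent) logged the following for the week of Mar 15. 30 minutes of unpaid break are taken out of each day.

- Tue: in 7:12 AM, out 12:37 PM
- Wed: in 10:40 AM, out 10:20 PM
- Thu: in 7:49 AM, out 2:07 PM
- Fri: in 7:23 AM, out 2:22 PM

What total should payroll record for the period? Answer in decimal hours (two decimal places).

Tue: 7:12 AM–12:37 PM = 5 h 25 min; less 30 min break → 4 h 55 min
Wed: 10:40 AM–10:20 PM = 11 h 40 min; less 30 min break → 11 h 10 min
Thu: 7:49 AM–2:07 PM = 6 h 18 min; less 30 min break → 5 h 48 min
Fri: 7:23 AM–2:22 PM = 6 h 59 min; less 30 min break → 6 h 29 min
Total: 4 h 55 min + 11 h 10 min + 5 h 48 min + 6 h 29 min = 28 h 22 min.

28.37 hours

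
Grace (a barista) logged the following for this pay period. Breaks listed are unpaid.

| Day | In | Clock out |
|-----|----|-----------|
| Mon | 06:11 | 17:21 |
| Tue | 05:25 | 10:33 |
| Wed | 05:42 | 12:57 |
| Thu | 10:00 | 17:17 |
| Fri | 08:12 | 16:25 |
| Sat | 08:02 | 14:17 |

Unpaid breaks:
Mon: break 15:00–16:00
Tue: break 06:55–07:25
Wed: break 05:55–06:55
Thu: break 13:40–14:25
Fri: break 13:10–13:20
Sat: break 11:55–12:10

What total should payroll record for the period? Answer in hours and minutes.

Mon: 06:11–17:21 = 11 h 10 min; less 60 min break → 10 h 10 min
Tue: 05:25–10:33 = 5 h 8 min; less 30 min break → 4 h 38 min
Wed: 05:42–12:57 = 7 h 15 min; less 60 min break → 6 h 15 min
Thu: 10:00–17:17 = 7 h 17 min; less 45 min break → 6 h 32 min
Fri: 08:12–16:25 = 8 h 13 min; less 10 min break → 8 h 3 min
Sat: 08:02–14:17 = 6 h 15 min; less 15 min break → 6 h 0 min
Total: 10 h 10 min + 4 h 38 min + 6 h 15 min + 6 h 32 min + 8 h 3 min + 6 h 0 min = 41 h 38 min.

41 h 38 min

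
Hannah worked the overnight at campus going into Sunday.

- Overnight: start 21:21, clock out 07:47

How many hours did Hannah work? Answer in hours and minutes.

Overnight: 21:21 → midnight = 2 h 39 min; midnight → 07:47 = 7 h 47 min; span 10 h 26 min

10 h 26 min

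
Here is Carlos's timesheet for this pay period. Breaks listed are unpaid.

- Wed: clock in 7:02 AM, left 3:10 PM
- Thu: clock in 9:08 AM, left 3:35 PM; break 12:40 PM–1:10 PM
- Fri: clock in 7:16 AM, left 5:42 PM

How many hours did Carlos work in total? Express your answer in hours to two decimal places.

Wed: 7:02 AM–3:10 PM = 8 h 8 min
Thu: 9:08 AM–3:35 PM = 6 h 27 min; less 30 min break → 5 h 57 min
Fri: 7:16 AM–5:42 PM = 10 h 26 min
Total: 8 h 8 min + 5 h 57 min + 10 h 26 min = 24 h 31 min.

24.52 hours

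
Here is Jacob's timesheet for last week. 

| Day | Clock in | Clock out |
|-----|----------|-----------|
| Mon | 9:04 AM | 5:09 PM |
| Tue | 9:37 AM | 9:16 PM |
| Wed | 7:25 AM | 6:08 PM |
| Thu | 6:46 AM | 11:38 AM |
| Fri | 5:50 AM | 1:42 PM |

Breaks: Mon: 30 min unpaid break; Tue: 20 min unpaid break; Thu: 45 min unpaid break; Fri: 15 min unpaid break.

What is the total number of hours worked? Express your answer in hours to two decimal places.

41.35 hours

Mon: 9:04 AM–5:09 PM = 8 h 5 min; less 30 min break → 7 h 35 min
Tue: 9:37 AM–9:16 PM = 11 h 39 min; less 20 min break → 11 h 19 min
Wed: 7:25 AM–6:08 PM = 10 h 43 min
Thu: 6:46 AM–11:38 AM = 4 h 52 min; less 45 min break → 4 h 7 min
Fri: 5:50 AM–1:42 PM = 7 h 52 min; less 15 min break → 7 h 37 min
Total: 7 h 35 min + 11 h 19 min + 10 h 43 min + 4 h 7 min + 7 h 37 min = 41 h 21 min.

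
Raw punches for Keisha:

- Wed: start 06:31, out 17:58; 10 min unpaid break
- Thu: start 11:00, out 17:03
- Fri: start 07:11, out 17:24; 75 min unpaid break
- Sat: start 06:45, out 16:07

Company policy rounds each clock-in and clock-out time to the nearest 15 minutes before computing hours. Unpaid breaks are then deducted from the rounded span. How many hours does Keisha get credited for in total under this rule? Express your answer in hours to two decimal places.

Wed: in 06:31→06:30, out 17:58→18:00; 11 h 30 min − 10 min = 11 h 20 min
Thu: in 11:00→11:00, out 17:03→17:00; 6 h 0 min
Fri: in 07:11→07:15, out 17:24→17:30; 10 h 15 min − 75 min = 9 h 0 min
Sat: in 06:45→06:45, out 16:07→16:00; 9 h 15 min
Total credited: 35 h 35 min.

35.58 hours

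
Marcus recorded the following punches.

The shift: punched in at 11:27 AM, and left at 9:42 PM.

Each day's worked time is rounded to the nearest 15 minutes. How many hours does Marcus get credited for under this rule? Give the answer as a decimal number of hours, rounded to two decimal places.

The shift: 11:27 AM–9:42 PM = 10 h 15 min → rounds to 10 h 15 min

10.25 hours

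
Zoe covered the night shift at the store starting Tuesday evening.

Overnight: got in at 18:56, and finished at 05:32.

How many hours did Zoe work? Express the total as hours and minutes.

10 h 36 min

Overnight: 18:56 → midnight = 5 h 4 min; midnight → 05:32 = 5 h 32 min; span 10 h 36 min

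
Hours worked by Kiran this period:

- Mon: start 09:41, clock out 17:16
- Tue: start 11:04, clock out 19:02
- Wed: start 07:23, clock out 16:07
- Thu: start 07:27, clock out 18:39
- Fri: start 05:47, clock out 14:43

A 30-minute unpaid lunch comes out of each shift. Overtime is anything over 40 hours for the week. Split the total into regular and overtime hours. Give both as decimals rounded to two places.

Mon: 09:41–17:16 = 7 h 35 min; less 30 min break → 7 h 5 min
Tue: 11:04–19:02 = 7 h 58 min; less 30 min break → 7 h 28 min
Wed: 07:23–16:07 = 8 h 44 min; less 30 min break → 8 h 14 min
Thu: 07:27–18:39 = 11 h 12 min; less 30 min break → 10 h 42 min
Fri: 05:47–14:43 = 8 h 56 min; less 30 min break → 8 h 26 min
Total worked: 41 h 55 min = 41.92 h.
Threshold 40 h → overtime 1 h 55 min, regular 40 h 0 min.

Regular 40.00 hours, overtime 1.92 hours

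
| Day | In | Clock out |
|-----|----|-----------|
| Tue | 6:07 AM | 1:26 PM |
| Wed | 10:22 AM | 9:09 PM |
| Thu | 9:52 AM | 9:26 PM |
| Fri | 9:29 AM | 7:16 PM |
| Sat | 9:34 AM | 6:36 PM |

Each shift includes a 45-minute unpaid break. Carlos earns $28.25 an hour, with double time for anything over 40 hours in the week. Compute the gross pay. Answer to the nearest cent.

$1397.43

Tue: 6:07 AM–1:26 PM = 7 h 19 min; less 45 min break → 6 h 34 min
Wed: 10:22 AM–9:09 PM = 10 h 47 min; less 45 min break → 10 h 2 min
Thu: 9:52 AM–9:26 PM = 11 h 34 min; less 45 min break → 10 h 49 min
Fri: 9:29 AM–7:16 PM = 9 h 47 min; less 45 min break → 9 h 2 min
Sat: 9:34 AM–6:36 PM = 9 h 2 min; less 45 min break → 8 h 17 min
Total worked: 44 h 44 min = 2684 min.
Regular 40 h 0 min = 2400 min at $28.25/h; overtime 4 h 44 min = 284 min at $56.50/h.
Pay = (2400 × $28.25 + 284 × $56.50) ÷ 60 = $1397.43.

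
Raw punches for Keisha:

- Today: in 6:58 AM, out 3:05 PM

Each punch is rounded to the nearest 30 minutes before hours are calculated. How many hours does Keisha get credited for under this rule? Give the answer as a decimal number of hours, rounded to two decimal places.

Today: in 6:58 AM→7:00 AM, out 3:05 PM→3:00 PM; 8 h 0 min

8.00 hours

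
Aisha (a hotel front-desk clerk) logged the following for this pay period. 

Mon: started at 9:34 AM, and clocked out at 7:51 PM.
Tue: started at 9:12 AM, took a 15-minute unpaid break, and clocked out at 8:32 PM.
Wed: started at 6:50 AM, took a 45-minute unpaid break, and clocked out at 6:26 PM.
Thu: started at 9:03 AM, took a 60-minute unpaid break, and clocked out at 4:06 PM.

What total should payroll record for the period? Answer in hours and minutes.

38 h 16 min

Mon: 9:34 AM–7:51 PM = 10 h 17 min
Tue: 9:12 AM–8:32 PM = 11 h 20 min; less 15 min break → 11 h 5 min
Wed: 6:50 AM–6:26 PM = 11 h 36 min; less 45 min break → 10 h 51 min
Thu: 9:03 AM–4:06 PM = 7 h 3 min; less 60 min break → 6 h 3 min
Total: 10 h 17 min + 11 h 5 min + 10 h 51 min + 6 h 3 min = 38 h 16 min.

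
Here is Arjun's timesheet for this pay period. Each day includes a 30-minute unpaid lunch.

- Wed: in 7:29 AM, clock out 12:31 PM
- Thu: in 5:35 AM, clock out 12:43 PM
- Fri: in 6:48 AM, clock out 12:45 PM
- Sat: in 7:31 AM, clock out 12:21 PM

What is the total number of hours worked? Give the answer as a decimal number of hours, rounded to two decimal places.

20.95 hours

Wed: 7:29 AM–12:31 PM = 5 h 2 min; less 30 min break → 4 h 32 min
Thu: 5:35 AM–12:43 PM = 7 h 8 min; less 30 min break → 6 h 38 min
Fri: 6:48 AM–12:45 PM = 5 h 57 min; less 30 min break → 5 h 27 min
Sat: 7:31 AM–12:21 PM = 4 h 50 min; less 30 min break → 4 h 20 min
Total: 4 h 32 min + 6 h 38 min + 5 h 27 min + 4 h 20 min = 20 h 57 min.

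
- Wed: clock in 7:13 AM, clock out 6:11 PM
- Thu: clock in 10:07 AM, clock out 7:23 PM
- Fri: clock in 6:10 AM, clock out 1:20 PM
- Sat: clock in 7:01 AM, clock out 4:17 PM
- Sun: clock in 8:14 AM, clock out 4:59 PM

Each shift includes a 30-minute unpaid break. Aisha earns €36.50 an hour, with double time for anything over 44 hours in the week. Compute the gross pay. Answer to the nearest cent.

Wed: 7:13 AM–6:11 PM = 10 h 58 min; less 30 min break → 10 h 28 min
Thu: 10:07 AM–7:23 PM = 9 h 16 min; less 30 min break → 8 h 46 min
Fri: 6:10 AM–1:20 PM = 7 h 10 min; less 30 min break → 6 h 40 min
Sat: 7:01 AM–4:17 PM = 9 h 16 min; less 30 min break → 8 h 46 min
Sun: 8:14 AM–4:59 PM = 8 h 45 min; less 30 min break → 8 h 15 min
Total worked: 42 h 55 min = 2575 min.
Regular 42 h 55 min = 2575 min at €36.50/h; overtime 0 h 0 min = 0 min at €73.00/h.
Pay = (2575 × €36.50 + 0 × €73.00) ÷ 60 = €1566.46.

€1566.46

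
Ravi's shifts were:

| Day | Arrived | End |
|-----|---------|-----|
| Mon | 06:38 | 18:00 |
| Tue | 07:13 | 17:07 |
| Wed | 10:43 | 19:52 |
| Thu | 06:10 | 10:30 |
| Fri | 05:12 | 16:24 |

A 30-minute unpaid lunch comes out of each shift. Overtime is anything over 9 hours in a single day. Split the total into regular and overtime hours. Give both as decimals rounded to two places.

Regular 39.48 hours, overtime 3.97 hours

Mon: 06:38–18:00 = 11 h 22 min; less 30 min break → 10 h 52 min
Tue: 07:13–17:07 = 9 h 54 min; less 30 min break → 9 h 24 min
Wed: 10:43–19:52 = 9 h 9 min; less 30 min break → 8 h 39 min
Thu: 06:10–10:30 = 4 h 20 min; less 30 min break → 3 h 50 min
Fri: 05:12–16:24 = 11 h 12 min; less 30 min break → 10 h 42 min
Mon reg 9 h 0 min / OT 1 h 52 min; Tue reg 9 h 0 min / OT 0 h 24 min; Wed reg 8 h 39 min / OT 0 h 0 min; Thu reg 3 h 50 min / OT 0 h 0 min; Fri reg 9 h 0 min / OT 1 h 42 min.
Totals: regular 39 h 29 min, overtime 3 h 58 min.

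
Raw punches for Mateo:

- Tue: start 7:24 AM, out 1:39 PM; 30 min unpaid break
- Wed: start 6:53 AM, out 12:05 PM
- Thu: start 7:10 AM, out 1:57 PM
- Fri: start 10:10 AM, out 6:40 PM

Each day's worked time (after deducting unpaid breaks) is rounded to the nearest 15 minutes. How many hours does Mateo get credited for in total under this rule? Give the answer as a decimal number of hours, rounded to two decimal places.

Tue: 7:24 AM–1:39 PM = 6 h 15 min − 30 min = 5 h 45 min → rounds to 5 h 45 min
Wed: 6:53 AM–12:05 PM = 5 h 12 min → rounds to 5 h 15 min
Thu: 7:10 AM–1:57 PM = 6 h 47 min → rounds to 6 h 45 min
Fri: 10:10 AM–6:40 PM = 8 h 30 min → rounds to 8 h 30 min
Total credited: 26 h 15 min.

26.25 hours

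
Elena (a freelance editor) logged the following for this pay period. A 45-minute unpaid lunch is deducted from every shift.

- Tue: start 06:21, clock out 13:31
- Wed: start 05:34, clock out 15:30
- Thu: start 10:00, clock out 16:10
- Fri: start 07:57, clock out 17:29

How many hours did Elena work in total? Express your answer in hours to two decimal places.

Tue: 06:21–13:31 = 7 h 10 min; less 45 min break → 6 h 25 min
Wed: 05:34–15:30 = 9 h 56 min; less 45 min break → 9 h 11 min
Thu: 10:00–16:10 = 6 h 10 min; less 45 min break → 5 h 25 min
Fri: 07:57–17:29 = 9 h 32 min; less 45 min break → 8 h 47 min
Total: 6 h 25 min + 9 h 11 min + 5 h 25 min + 8 h 47 min = 29 h 48 min.

29.80 hours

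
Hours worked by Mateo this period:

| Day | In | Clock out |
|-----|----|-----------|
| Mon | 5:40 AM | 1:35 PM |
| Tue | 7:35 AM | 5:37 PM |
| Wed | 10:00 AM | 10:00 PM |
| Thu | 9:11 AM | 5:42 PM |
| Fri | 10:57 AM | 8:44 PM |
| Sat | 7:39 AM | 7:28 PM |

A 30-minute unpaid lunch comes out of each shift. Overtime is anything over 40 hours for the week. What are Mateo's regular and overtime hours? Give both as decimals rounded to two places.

Regular 40.00 hours, overtime 17.07 hours

Mon: 5:40 AM–1:35 PM = 7 h 55 min; less 30 min break → 7 h 25 min
Tue: 7:35 AM–5:37 PM = 10 h 2 min; less 30 min break → 9 h 32 min
Wed: 10:00 AM–10:00 PM = 12 h 0 min; less 30 min break → 11 h 30 min
Thu: 9:11 AM–5:42 PM = 8 h 31 min; less 30 min break → 8 h 1 min
Fri: 10:57 AM–8:44 PM = 9 h 47 min; less 30 min break → 9 h 17 min
Sat: 7:39 AM–7:28 PM = 11 h 49 min; less 30 min break → 11 h 19 min
Total worked: 57 h 4 min = 57.07 h.
Threshold 40 h → overtime 17 h 4 min, regular 40 h 0 min.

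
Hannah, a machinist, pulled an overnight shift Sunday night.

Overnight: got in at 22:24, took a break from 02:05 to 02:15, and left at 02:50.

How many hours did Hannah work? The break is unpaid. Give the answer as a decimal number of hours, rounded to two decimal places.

Overnight: 22:24 → midnight = 1 h 36 min; midnight → 02:50 = 2 h 50 min; span 4 h 26 min; less 10 min break → 4 h 16 min

4.27 hours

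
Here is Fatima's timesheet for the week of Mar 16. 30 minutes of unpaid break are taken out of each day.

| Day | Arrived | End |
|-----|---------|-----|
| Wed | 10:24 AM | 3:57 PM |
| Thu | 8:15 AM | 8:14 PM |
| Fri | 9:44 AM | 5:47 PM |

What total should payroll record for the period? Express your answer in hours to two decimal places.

Wed: 10:24 AM–3:57 PM = 5 h 33 min; less 30 min break → 5 h 3 min
Thu: 8:15 AM–8:14 PM = 11 h 59 min; less 30 min break → 11 h 29 min
Fri: 9:44 AM–5:47 PM = 8 h 3 min; less 30 min break → 7 h 33 min
Total: 5 h 3 min + 11 h 29 min + 7 h 33 min = 24 h 5 min.

24.08 hours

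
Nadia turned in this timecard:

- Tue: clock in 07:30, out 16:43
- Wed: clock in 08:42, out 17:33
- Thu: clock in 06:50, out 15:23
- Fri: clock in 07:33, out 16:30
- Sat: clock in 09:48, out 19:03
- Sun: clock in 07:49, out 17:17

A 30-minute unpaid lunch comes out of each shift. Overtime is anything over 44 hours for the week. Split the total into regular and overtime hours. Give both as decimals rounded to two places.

Regular 44.00 hours, overtime 7.28 hours

Tue: 07:30–16:43 = 9 h 13 min; less 30 min break → 8 h 43 min
Wed: 08:42–17:33 = 8 h 51 min; less 30 min break → 8 h 21 min
Thu: 06:50–15:23 = 8 h 33 min; less 30 min break → 8 h 3 min
Fri: 07:33–16:30 = 8 h 57 min; less 30 min break → 8 h 27 min
Sat: 09:48–19:03 = 9 h 15 min; less 30 min break → 8 h 45 min
Sun: 07:49–17:17 = 9 h 28 min; less 30 min break → 8 h 58 min
Total worked: 51 h 17 min = 51.28 h.
Threshold 44 h → overtime 7 h 17 min, regular 44 h 0 min.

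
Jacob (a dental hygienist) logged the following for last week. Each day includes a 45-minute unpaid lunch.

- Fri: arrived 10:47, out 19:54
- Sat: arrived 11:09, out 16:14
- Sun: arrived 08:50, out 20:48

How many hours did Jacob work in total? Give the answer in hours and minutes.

23 h 55 min

Fri: 10:47–19:54 = 9 h 7 min; less 45 min break → 8 h 22 min
Sat: 11:09–16:14 = 5 h 5 min; less 45 min break → 4 h 20 min
Sun: 08:50–20:48 = 11 h 58 min; less 45 min break → 11 h 13 min
Total: 8 h 22 min + 4 h 20 min + 11 h 13 min = 23 h 55 min.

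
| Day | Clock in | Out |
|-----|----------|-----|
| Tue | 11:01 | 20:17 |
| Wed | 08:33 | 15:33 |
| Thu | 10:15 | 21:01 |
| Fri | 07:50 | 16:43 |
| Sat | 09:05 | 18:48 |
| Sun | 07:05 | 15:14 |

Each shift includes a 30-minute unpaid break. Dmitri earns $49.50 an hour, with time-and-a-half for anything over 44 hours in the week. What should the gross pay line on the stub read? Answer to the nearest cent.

$2681.66

Tue: 11:01–20:17 = 9 h 16 min; less 30 min break → 8 h 46 min
Wed: 08:33–15:33 = 7 h 0 min; less 30 min break → 6 h 30 min
Thu: 10:15–21:01 = 10 h 46 min; less 30 min break → 10 h 16 min
Fri: 07:50–16:43 = 8 h 53 min; less 30 min break → 8 h 23 min
Sat: 09:05–18:48 = 9 h 43 min; less 30 min break → 9 h 13 min
Sun: 07:05–15:14 = 8 h 9 min; less 30 min break → 7 h 39 min
Total worked: 50 h 47 min = 3047 min.
Regular 44 h 0 min = 2640 min at $49.50/h; overtime 6 h 47 min = 407 min at $74.25/h.
Pay = (2640 × $49.50 + 407 × $74.25) ÷ 60 = $2681.66.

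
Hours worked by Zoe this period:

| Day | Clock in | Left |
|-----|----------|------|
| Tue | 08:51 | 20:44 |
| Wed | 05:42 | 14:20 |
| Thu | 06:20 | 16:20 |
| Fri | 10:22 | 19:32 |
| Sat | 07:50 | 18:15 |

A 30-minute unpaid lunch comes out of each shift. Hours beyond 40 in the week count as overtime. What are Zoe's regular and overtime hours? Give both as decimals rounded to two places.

Regular 40.00 hours, overtime 7.60 hours

Tue: 08:51–20:44 = 11 h 53 min; less 30 min break → 11 h 23 min
Wed: 05:42–14:20 = 8 h 38 min; less 30 min break → 8 h 8 min
Thu: 06:20–16:20 = 10 h 0 min; less 30 min break → 9 h 30 min
Fri: 10:22–19:32 = 9 h 10 min; less 30 min break → 8 h 40 min
Sat: 07:50–18:15 = 10 h 25 min; less 30 min break → 9 h 55 min
Total worked: 47 h 36 min = 47.60 h.
Threshold 40 h → overtime 7 h 36 min, regular 40 h 0 min.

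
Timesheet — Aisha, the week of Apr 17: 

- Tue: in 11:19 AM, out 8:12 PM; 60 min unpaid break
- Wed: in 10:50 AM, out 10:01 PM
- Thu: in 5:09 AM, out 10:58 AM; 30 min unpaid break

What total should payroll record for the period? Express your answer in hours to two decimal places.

Tue: 11:19 AM–8:12 PM = 8 h 53 min; less 60 min break → 7 h 53 min
Wed: 10:50 AM–10:01 PM = 11 h 11 min
Thu: 5:09 AM–10:58 AM = 5 h 49 min; less 30 min break → 5 h 19 min
Total: 7 h 53 min + 11 h 11 min + 5 h 19 min = 24 h 23 min.

24.38 hours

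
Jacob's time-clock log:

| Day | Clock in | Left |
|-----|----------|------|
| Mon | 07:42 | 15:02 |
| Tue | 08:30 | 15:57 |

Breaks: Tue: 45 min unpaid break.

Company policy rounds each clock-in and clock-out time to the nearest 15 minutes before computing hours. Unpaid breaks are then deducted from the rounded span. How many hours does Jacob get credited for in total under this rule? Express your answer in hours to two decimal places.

14.00 hours

Mon: in 07:42→07:45, out 15:02→15:00; 7 h 15 min
Tue: in 08:30→08:30, out 15:57→16:00; 7 h 30 min − 45 min = 6 h 45 min
Total credited: 14 h 0 min.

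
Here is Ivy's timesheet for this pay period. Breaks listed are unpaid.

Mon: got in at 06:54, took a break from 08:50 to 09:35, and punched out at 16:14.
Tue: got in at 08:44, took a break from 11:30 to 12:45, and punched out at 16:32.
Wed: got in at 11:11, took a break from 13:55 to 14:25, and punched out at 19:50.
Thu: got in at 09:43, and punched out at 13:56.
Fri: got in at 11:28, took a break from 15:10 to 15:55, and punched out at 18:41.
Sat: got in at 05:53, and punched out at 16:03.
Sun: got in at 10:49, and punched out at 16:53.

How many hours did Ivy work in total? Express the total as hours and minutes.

Mon: 06:54–16:14 = 9 h 20 min; less 45 min break → 8 h 35 min
Tue: 08:44–16:32 = 7 h 48 min; less 75 min break → 6 h 33 min
Wed: 11:11–19:50 = 8 h 39 min; less 30 min break → 8 h 9 min
Thu: 09:43–13:56 = 4 h 13 min
Fri: 11:28–18:41 = 7 h 13 min; less 45 min break → 6 h 28 min
Sat: 05:53–16:03 = 10 h 10 min
Sun: 10:49–16:53 = 6 h 4 min
Total: 8 h 35 min + 6 h 33 min + 8 h 9 min + 4 h 13 min + 6 h 28 min + 10 h 10 min + 6 h 4 min = 50 h 12 min.

50 h 12 min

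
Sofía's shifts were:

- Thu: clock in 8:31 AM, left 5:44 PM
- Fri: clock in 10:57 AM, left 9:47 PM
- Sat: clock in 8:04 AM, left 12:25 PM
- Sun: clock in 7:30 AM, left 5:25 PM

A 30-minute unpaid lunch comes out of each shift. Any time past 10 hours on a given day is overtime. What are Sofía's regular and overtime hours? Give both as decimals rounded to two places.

Thu: 8:31 AM–5:44 PM = 9 h 13 min; less 30 min break → 8 h 43 min
Fri: 10:57 AM–9:47 PM = 10 h 50 min; less 30 min break → 10 h 20 min
Sat: 8:04 AM–12:25 PM = 4 h 21 min; less 30 min break → 3 h 51 min
Sun: 7:30 AM–5:25 PM = 9 h 55 min; less 30 min break → 9 h 25 min
Thu reg 8 h 43 min / OT 0 h 0 min; Fri reg 10 h 0 min / OT 0 h 20 min; Sat reg 3 h 51 min / OT 0 h 0 min; Sun reg 9 h 25 min / OT 0 h 0 min.
Totals: regular 31 h 59 min, overtime 0 h 20 min.

Regular 31.98 hours, overtime 0.33 hours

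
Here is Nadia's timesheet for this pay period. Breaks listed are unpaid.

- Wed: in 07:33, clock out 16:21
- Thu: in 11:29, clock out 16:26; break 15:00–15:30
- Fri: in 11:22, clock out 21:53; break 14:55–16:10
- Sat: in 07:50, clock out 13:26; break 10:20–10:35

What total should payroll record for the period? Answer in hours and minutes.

Wed: 07:33–16:21 = 8 h 48 min
Thu: 11:29–16:26 = 4 h 57 min; less 30 min break → 4 h 27 min
Fri: 11:22–21:53 = 10 h 31 min; less 75 min break → 9 h 16 min
Sat: 07:50–13:26 = 5 h 36 min; less 15 min break → 5 h 21 min
Total: 8 h 48 min + 4 h 27 min + 9 h 16 min + 5 h 21 min = 27 h 52 min.

27 h 52 min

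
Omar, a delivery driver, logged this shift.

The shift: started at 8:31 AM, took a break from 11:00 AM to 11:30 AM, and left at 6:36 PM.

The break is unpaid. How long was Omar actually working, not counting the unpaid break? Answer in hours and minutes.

9 h 35 min

The shift: 8:31 AM–6:36 PM = 10 h 5 min; less 30 min break → 9 h 35 min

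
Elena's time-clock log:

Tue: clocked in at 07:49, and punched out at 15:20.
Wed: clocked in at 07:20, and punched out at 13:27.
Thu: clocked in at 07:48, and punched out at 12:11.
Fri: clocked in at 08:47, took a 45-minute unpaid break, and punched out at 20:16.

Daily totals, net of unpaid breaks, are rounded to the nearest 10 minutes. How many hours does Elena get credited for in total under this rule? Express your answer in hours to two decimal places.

Tue: 07:49–15:20 = 7 h 31 min → rounds to 7 h 30 min
Wed: 07:20–13:27 = 6 h 7 min → rounds to 6 h 10 min
Thu: 07:48–12:11 = 4 h 23 min → rounds to 4 h 20 min
Fri: 08:47–20:16 = 11 h 29 min − 45 min = 10 h 44 min → rounds to 10 h 40 min
Total credited: 28 h 40 min.

28.67 hours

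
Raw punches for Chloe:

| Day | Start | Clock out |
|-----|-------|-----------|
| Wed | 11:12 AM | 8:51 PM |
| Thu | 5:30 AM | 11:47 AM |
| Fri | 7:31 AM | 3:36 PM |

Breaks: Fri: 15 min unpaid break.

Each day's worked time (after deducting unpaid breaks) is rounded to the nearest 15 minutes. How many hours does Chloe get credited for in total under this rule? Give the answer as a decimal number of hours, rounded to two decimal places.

Wed: 11:12 AM–8:51 PM = 9 h 39 min → rounds to 9 h 45 min
Thu: 5:30 AM–11:47 AM = 6 h 17 min → rounds to 6 h 15 min
Fri: 7:31 AM–3:36 PM = 8 h 5 min − 15 min = 7 h 50 min → rounds to 7 h 45 min
Total credited: 23 h 45 min.

23.75 hours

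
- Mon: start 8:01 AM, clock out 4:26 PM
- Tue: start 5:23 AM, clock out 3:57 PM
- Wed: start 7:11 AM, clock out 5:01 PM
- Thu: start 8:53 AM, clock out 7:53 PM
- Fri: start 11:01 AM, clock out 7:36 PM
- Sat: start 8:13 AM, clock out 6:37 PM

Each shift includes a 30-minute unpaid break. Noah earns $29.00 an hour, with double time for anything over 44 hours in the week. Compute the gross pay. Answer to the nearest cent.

$1960.40

Mon: 8:01 AM–4:26 PM = 8 h 25 min; less 30 min break → 7 h 55 min
Tue: 5:23 AM–3:57 PM = 10 h 34 min; less 30 min break → 10 h 4 min
Wed: 7:11 AM–5:01 PM = 9 h 50 min; less 30 min break → 9 h 20 min
Thu: 8:53 AM–7:53 PM = 11 h 0 min; less 30 min break → 10 h 30 min
Fri: 11:01 AM–7:36 PM = 8 h 35 min; less 30 min break → 8 h 5 min
Sat: 8:13 AM–6:37 PM = 10 h 24 min; less 30 min break → 9 h 54 min
Total worked: 55 h 48 min = 3348 min.
Regular 44 h 0 min = 2640 min at $29.00/h; overtime 11 h 48 min = 708 min at $58.00/h.
Pay = (2640 × $29.00 + 708 × $58.00) ÷ 60 = $1960.40.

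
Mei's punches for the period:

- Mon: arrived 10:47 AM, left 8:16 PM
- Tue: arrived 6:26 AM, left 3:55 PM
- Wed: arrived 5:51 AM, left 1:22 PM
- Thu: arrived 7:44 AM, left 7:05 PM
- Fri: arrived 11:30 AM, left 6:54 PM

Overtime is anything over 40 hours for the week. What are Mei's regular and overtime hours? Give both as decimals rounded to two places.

Regular 40.00 hours, overtime 5.23 hours

Mon: 10:47 AM–8:16 PM = 9 h 29 min
Tue: 6:26 AM–3:55 PM = 9 h 29 min
Wed: 5:51 AM–1:22 PM = 7 h 31 min
Thu: 7:44 AM–7:05 PM = 11 h 21 min
Fri: 11:30 AM–6:54 PM = 7 h 24 min
Total worked: 45 h 14 min = 45.23 h.
Threshold 40 h → overtime 5 h 14 min, regular 40 h 0 min.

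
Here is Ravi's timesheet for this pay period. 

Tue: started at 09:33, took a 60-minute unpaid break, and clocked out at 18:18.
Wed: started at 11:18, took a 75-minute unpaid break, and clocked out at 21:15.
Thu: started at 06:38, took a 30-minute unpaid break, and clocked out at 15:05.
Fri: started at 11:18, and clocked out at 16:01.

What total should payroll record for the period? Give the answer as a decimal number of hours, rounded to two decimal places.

Tue: 09:33–18:18 = 8 h 45 min; less 60 min break → 7 h 45 min
Wed: 11:18–21:15 = 9 h 57 min; less 75 min break → 8 h 42 min
Thu: 06:38–15:05 = 8 h 27 min; less 30 min break → 7 h 57 min
Fri: 11:18–16:01 = 4 h 43 min
Total: 7 h 45 min + 8 h 42 min + 7 h 57 min + 4 h 43 min = 29 h 7 min.

29.12 hours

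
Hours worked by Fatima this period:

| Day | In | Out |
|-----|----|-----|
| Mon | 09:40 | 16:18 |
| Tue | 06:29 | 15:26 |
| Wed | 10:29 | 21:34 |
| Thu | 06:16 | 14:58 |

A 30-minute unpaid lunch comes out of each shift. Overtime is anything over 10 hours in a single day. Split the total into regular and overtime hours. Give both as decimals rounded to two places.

Regular 32.78 hours, overtime 0.58 hours

Mon: 09:40–16:18 = 6 h 38 min; less 30 min break → 6 h 8 min
Tue: 06:29–15:26 = 8 h 57 min; less 30 min break → 8 h 27 min
Wed: 10:29–21:34 = 11 h 5 min; less 30 min break → 10 h 35 min
Thu: 06:16–14:58 = 8 h 42 min; less 30 min break → 8 h 12 min
Mon reg 6 h 8 min / OT 0 h 0 min; Tue reg 8 h 27 min / OT 0 h 0 min; Wed reg 10 h 0 min / OT 0 h 35 min; Thu reg 8 h 12 min / OT 0 h 0 min.
Totals: regular 32 h 47 min, overtime 0 h 35 min.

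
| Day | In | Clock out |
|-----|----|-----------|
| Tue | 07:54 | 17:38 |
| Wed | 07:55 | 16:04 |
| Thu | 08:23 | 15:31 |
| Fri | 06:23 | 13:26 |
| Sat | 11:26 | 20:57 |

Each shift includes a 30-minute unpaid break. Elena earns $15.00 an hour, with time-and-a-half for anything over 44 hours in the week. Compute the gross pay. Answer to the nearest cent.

$586.25

Tue: 07:54–17:38 = 9 h 44 min; less 30 min break → 9 h 14 min
Wed: 07:55–16:04 = 8 h 9 min; less 30 min break → 7 h 39 min
Thu: 08:23–15:31 = 7 h 8 min; less 30 min break → 6 h 38 min
Fri: 06:23–13:26 = 7 h 3 min; less 30 min break → 6 h 33 min
Sat: 11:26–20:57 = 9 h 31 min; less 30 min break → 9 h 1 min
Total worked: 39 h 5 min = 2345 min.
Regular 39 h 5 min = 2345 min at $15.00/h; overtime 0 h 0 min = 0 min at $22.50/h.
Pay = (2345 × $15.00 + 0 × $22.50) ÷ 60 = $586.25.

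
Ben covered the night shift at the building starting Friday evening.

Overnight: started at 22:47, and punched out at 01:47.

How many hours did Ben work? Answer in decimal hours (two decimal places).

Overnight: 22:47 → midnight = 1 h 13 min; midnight → 01:47 = 1 h 47 min; span 3 h 0 min

3.00 hours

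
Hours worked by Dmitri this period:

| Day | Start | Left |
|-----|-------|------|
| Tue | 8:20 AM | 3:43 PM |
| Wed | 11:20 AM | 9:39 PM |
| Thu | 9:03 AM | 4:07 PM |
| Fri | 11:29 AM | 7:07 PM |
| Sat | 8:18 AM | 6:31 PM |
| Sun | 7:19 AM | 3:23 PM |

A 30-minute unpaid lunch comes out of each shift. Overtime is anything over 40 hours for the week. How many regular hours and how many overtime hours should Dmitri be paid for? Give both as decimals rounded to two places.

Tue: 8:20 AM–3:43 PM = 7 h 23 min; less 30 min break → 6 h 53 min
Wed: 11:20 AM–9:39 PM = 10 h 19 min; less 30 min break → 9 h 49 min
Thu: 9:03 AM–4:07 PM = 7 h 4 min; less 30 min break → 6 h 34 min
Fri: 11:29 AM–7:07 PM = 7 h 38 min; less 30 min break → 7 h 8 min
Sat: 8:18 AM–6:31 PM = 10 h 13 min; less 30 min break → 9 h 43 min
Sun: 7:19 AM–3:23 PM = 8 h 4 min; less 30 min break → 7 h 34 min
Total worked: 47 h 41 min = 47.68 h.
Threshold 40 h → overtime 7 h 41 min, regular 40 h 0 min.

Regular 40.00 hours, overtime 7.68 hours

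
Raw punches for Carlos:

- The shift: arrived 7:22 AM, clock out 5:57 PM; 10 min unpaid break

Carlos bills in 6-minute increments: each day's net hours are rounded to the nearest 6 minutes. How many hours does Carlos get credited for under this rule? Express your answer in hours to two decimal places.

10.40 hours

The shift: 7:22 AM–5:57 PM = 10 h 35 min − 10 min = 10 h 25 min → rounds to 10 h 24 min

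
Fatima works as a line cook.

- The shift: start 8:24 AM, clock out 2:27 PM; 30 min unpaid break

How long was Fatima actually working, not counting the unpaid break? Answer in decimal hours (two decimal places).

5.55 hours

The shift: 8:24 AM–2:27 PM = 6 h 3 min; less 30 min break → 5 h 33 min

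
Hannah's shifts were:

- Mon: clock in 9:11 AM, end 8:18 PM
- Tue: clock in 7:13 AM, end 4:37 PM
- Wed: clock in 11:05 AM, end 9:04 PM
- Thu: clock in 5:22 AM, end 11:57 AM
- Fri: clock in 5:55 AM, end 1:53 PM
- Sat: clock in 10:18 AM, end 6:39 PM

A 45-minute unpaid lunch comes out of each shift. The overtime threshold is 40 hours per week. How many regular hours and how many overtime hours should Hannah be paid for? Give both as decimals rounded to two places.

Mon: 9:11 AM–8:18 PM = 11 h 7 min; less 45 min break → 10 h 22 min
Tue: 7:13 AM–4:37 PM = 9 h 24 min; less 45 min break → 8 h 39 min
Wed: 11:05 AM–9:04 PM = 9 h 59 min; less 45 min break → 9 h 14 min
Thu: 5:22 AM–11:57 AM = 6 h 35 min; less 45 min break → 5 h 50 min
Fri: 5:55 AM–1:53 PM = 7 h 58 min; less 45 min break → 7 h 13 min
Sat: 10:18 AM–6:39 PM = 8 h 21 min; less 45 min break → 7 h 36 min
Total worked: 48 h 54 min = 48.90 h.
Threshold 40 h → overtime 8 h 54 min, regular 40 h 0 min.

Regular 40.00 hours, overtime 8.90 hours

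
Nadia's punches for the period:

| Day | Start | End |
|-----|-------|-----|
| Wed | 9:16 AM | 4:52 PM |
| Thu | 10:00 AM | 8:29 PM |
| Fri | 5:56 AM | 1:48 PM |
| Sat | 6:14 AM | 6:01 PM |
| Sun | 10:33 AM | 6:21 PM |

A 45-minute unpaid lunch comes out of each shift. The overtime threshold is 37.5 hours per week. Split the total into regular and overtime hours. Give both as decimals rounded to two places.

Wed: 9:16 AM–4:52 PM = 7 h 36 min; less 45 min break → 6 h 51 min
Thu: 10:00 AM–8:29 PM = 10 h 29 min; less 45 min break → 9 h 44 min
Fri: 5:56 AM–1:48 PM = 7 h 52 min; less 45 min break → 7 h 7 min
Sat: 6:14 AM–6:01 PM = 11 h 47 min; less 45 min break → 11 h 2 min
Sun: 10:33 AM–6:21 PM = 7 h 48 min; less 45 min break → 7 h 3 min
Total worked: 41 h 47 min = 41.78 h.
Threshold 37.5 h → overtime 4 h 17 min, regular 37 h 30 min.

Regular 37.50 hours, overtime 4.28 hours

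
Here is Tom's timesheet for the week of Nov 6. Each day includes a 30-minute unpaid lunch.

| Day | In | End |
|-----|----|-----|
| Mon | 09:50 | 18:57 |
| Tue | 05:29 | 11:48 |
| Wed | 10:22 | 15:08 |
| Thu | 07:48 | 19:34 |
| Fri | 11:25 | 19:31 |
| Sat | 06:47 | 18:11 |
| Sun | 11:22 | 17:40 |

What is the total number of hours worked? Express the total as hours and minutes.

Mon: 09:50–18:57 = 9 h 7 min; less 30 min break → 8 h 37 min
Tue: 05:29–11:48 = 6 h 19 min; less 30 min break → 5 h 49 min
Wed: 10:22–15:08 = 4 h 46 min; less 30 min break → 4 h 16 min
Thu: 07:48–19:34 = 11 h 46 min; less 30 min break → 11 h 16 min
Fri: 11:25–19:31 = 8 h 6 min; less 30 min break → 7 h 36 min
Sat: 06:47–18:11 = 11 h 24 min; less 30 min break → 10 h 54 min
Sun: 11:22–17:40 = 6 h 18 min; less 30 min break → 5 h 48 min
Total: 8 h 37 min + 5 h 49 min + 4 h 16 min + 11 h 16 min + 7 h 36 min + 10 h 54 min + 5 h 48 min = 54 h 16 min.

54 h 16 min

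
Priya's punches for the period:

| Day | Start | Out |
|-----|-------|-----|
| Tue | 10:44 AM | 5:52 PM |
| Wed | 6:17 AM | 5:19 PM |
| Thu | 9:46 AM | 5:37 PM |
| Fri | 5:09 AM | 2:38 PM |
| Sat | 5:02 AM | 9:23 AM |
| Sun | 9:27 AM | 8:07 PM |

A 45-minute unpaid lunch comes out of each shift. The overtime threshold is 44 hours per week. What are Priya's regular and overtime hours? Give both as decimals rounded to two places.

Regular 44.00 hours, overtime 2.02 hours

Tue: 10:44 AM–5:52 PM = 7 h 8 min; less 45 min break → 6 h 23 min
Wed: 6:17 AM–5:19 PM = 11 h 2 min; less 45 min break → 10 h 17 min
Thu: 9:46 AM–5:37 PM = 7 h 51 min; less 45 min break → 7 h 6 min
Fri: 5:09 AM–2:38 PM = 9 h 29 min; less 45 min break → 8 h 44 min
Sat: 5:02 AM–9:23 AM = 4 h 21 min; less 45 min break → 3 h 36 min
Sun: 9:27 AM–8:07 PM = 10 h 40 min; less 45 min break → 9 h 55 min
Total worked: 46 h 1 min = 46.02 h.
Threshold 44 h → overtime 2 h 1 min, regular 44 h 0 min.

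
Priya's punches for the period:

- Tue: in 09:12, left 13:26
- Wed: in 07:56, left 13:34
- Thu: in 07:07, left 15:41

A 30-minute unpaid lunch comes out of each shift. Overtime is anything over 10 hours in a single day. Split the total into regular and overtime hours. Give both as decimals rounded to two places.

Tue: 09:12–13:26 = 4 h 14 min; less 30 min break → 3 h 44 min
Wed: 07:56–13:34 = 5 h 38 min; less 30 min break → 5 h 8 min
Thu: 07:07–15:41 = 8 h 34 min; less 30 min break → 8 h 4 min
Tue reg 3 h 44 min / OT 0 h 0 min; Wed reg 5 h 8 min / OT 0 h 0 min; Thu reg 8 h 4 min / OT 0 h 0 min.
Totals: regular 16 h 56 min, overtime 0 h 0 min.

Regular 16.93 hours, overtime 0.00 hours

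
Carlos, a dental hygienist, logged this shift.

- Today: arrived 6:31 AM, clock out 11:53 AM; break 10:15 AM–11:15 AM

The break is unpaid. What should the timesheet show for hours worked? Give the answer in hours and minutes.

4 h 22 min

Today: 6:31 AM–11:53 AM = 5 h 22 min; less 60 min break → 4 h 22 min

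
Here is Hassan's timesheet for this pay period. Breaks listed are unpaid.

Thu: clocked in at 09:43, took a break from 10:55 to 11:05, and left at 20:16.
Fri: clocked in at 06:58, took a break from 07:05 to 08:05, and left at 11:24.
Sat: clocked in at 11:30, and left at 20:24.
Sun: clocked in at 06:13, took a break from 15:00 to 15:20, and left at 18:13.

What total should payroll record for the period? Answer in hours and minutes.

Thu: 09:43–20:16 = 10 h 33 min; less 10 min break → 10 h 23 min
Fri: 06:58–11:24 = 4 h 26 min; less 60 min break → 3 h 26 min
Sat: 11:30–20:24 = 8 h 54 min
Sun: 06:13–18:13 = 12 h 0 min; less 20 min break → 11 h 40 min
Total: 10 h 23 min + 3 h 26 min + 8 h 54 min + 11 h 40 min = 34 h 23 min.

34 h 23 min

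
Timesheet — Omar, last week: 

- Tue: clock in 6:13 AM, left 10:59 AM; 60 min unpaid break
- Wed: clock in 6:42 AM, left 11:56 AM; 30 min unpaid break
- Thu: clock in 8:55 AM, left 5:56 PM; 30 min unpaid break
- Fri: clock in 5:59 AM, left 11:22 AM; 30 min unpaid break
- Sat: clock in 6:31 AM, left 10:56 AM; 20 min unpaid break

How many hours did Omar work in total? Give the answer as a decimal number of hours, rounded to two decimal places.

25.98 hours

Tue: 6:13 AM–10:59 AM = 4 h 46 min; less 60 min break → 3 h 46 min
Wed: 6:42 AM–11:56 AM = 5 h 14 min; less 30 min break → 4 h 44 min
Thu: 8:55 AM–5:56 PM = 9 h 1 min; less 30 min break → 8 h 31 min
Fri: 5:59 AM–11:22 AM = 5 h 23 min; less 30 min break → 4 h 53 min
Sat: 6:31 AM–10:56 AM = 4 h 25 min; less 20 min break → 4 h 5 min
Total: 3 h 46 min + 4 h 44 min + 8 h 31 min + 4 h 53 min + 4 h 5 min = 25 h 59 min.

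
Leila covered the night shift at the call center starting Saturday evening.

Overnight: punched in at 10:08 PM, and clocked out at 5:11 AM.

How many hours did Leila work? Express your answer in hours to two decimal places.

Overnight: 10:08 PM → midnight = 1 h 52 min; midnight → 5:11 AM = 5 h 11 min; span 7 h 3 min

7.05 hours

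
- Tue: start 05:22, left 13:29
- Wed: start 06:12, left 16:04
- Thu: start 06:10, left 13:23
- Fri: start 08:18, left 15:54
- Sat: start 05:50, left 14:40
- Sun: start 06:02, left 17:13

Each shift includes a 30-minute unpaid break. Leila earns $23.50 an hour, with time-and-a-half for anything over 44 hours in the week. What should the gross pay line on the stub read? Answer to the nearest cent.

Tue: 05:22–13:29 = 8 h 7 min; less 30 min break → 7 h 37 min
Wed: 06:12–16:04 = 9 h 52 min; less 30 min break → 9 h 22 min
Thu: 06:10–13:23 = 7 h 13 min; less 30 min break → 6 h 43 min
Fri: 08:18–15:54 = 7 h 36 min; less 30 min break → 7 h 6 min
Sat: 05:50–14:40 = 8 h 50 min; less 30 min break → 8 h 20 min
Sun: 06:02–17:13 = 11 h 11 min; less 30 min break → 10 h 41 min
Total worked: 49 h 49 min = 2989 min.
Regular 44 h 0 min = 2640 min at $23.50/h; overtime 5 h 49 min = 349 min at $35.25/h.
Pay = (2640 × $23.50 + 349 × $35.25) ÷ 60 = $1239.04.

$1239.04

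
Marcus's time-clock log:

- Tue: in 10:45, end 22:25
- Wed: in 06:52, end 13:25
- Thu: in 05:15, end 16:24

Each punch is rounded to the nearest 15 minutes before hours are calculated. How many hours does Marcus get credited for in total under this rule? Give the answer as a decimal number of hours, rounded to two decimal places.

29.75 hours

Tue: in 10:45→10:45, out 22:25→22:30; 11 h 45 min
Wed: in 06:52→06:45, out 13:25→13:30; 6 h 45 min
Thu: in 05:15→05:15, out 16:24→16:30; 11 h 15 min
Total credited: 29 h 45 min.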